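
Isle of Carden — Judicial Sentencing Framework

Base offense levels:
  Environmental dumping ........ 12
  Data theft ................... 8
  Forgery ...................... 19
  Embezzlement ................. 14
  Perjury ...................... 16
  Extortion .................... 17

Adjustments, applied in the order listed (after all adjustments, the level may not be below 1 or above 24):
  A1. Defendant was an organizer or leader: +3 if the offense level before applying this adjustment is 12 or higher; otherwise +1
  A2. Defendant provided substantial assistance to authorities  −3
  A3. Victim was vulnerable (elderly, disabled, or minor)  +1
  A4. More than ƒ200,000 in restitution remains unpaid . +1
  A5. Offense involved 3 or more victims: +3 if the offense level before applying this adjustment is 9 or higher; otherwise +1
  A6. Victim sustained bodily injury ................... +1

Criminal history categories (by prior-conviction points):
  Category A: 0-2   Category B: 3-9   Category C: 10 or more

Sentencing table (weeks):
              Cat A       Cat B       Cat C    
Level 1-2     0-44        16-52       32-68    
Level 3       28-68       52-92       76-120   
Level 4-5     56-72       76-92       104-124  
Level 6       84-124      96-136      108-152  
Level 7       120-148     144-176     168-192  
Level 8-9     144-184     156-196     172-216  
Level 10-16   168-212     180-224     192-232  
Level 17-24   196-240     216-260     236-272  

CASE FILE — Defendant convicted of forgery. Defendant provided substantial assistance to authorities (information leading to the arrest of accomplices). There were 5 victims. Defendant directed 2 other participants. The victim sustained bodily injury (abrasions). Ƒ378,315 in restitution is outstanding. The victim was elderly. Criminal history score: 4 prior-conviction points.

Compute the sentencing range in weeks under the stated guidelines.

Base offense level for forgery: 19.
A1 applies (level before this adjustment is 19 ≥ 12, so +3): 19 + 3 = 22.
A2 applies: 22 − 3 = 19.
A3 applies: 19 + 1 = 20.
A4 applies: 20 + 1 = 21.
A5 applies (level before this adjustment is 21 ≥ 9, so +3): 21 + 3 = 24.
A6 applies: 24 + 1 = 25.
Level 25 exceeds the maximum of 24; capped at 24.
Final offense level: 24.
Criminal history: 4 prior points → Category B (3-9).
Level 24 falls in the 17-24 band.
Grid: Level 17-24 × Category B = 216-260 weeks.

216-260 weeks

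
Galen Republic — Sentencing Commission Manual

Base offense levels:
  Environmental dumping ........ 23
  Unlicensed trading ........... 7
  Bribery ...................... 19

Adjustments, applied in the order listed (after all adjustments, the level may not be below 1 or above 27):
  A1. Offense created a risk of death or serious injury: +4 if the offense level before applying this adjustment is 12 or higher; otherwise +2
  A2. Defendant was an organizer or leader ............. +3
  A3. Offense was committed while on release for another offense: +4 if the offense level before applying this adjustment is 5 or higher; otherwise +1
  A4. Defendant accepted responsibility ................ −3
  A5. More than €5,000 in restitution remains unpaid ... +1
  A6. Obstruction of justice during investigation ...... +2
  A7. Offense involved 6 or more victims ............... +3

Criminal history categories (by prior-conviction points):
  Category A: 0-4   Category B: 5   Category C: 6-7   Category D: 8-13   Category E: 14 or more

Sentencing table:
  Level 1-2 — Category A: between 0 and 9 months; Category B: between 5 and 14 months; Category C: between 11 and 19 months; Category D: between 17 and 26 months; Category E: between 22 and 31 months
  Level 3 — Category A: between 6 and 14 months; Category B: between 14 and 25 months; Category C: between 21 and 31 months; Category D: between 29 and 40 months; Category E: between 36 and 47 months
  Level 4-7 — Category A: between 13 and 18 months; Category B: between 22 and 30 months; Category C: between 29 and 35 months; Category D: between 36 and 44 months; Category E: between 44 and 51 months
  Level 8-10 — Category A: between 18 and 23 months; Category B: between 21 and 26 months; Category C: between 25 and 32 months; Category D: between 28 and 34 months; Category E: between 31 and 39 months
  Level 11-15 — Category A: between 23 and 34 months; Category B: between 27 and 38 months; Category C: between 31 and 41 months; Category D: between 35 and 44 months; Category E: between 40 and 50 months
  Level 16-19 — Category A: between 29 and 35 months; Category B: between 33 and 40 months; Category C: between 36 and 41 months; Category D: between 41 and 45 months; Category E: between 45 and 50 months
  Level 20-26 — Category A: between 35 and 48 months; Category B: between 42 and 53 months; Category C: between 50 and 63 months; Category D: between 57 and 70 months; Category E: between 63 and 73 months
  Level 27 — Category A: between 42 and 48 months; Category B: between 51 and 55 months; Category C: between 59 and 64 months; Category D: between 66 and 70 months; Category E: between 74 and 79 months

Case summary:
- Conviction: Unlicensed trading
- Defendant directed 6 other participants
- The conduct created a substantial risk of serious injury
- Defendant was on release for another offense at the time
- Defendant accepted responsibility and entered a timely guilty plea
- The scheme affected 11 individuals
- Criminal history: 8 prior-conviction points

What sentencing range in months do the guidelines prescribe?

41-45 months

Base offense level for unlicensed trading: 7.
A1 applies (level before this adjustment is 7 < 12, so +2): 7 + 2 = 9.
A2 applies: 9 + 3 = 12.
A3 applies (level before this adjustment is 12 ≥ 5, so +4): 12 + 4 = 16.
A4 applies: 16 − 3 = 13.
A6 does not apply.
A7 applies: 13 + 3 = 16.
Final offense level: 16.
Criminal history: 8 prior points → Category D (8-13).
Level 16 falls in the 16-19 band.
Grid: Level 16-19 × Category D = 41-45 months.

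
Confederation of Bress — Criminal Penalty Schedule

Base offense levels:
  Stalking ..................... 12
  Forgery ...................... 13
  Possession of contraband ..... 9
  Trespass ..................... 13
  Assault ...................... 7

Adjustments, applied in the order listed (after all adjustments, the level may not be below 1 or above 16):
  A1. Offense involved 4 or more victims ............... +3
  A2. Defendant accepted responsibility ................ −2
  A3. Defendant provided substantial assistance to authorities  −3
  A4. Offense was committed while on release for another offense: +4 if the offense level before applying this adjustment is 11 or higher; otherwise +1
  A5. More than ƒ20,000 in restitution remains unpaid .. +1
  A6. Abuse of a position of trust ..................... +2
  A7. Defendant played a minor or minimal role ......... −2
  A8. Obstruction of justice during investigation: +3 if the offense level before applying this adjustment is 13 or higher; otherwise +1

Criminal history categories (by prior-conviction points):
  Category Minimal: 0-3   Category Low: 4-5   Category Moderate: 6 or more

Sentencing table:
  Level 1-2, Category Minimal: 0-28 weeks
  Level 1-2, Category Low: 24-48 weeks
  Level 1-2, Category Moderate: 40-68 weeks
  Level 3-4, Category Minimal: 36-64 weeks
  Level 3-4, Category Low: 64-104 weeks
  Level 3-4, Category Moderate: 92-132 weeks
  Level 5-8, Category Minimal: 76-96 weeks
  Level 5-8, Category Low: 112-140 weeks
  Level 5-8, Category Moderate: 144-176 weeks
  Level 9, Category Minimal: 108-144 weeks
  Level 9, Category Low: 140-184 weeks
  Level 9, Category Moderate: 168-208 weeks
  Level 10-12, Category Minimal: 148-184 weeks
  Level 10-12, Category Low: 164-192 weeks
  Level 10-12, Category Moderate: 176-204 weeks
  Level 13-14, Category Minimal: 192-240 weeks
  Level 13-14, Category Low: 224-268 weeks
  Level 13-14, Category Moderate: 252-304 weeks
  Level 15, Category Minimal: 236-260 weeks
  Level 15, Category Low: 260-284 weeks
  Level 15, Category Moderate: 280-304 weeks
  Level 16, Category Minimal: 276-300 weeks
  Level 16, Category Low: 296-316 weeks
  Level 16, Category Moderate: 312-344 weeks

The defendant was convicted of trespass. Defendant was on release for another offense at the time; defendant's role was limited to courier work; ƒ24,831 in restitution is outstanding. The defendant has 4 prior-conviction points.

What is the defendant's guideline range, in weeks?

296-316 weeks

Base offense level for trespass: 13.
A2 does not apply.
A4 applies (level before this adjustment is 13 ≥ 11, so +4): 13 + 4 = 17.
A5 applies: 17 + 1 = 18.
A6 does not apply.
A7 applies: 18 − 2 = 16.
A8 does not apply.
Final offense level: 16.
Criminal history: 4 prior points → Category Low (4-5).
Level 16 falls in the 16 band.
Grid: Level 16 × Category Low = 296-316 weeks.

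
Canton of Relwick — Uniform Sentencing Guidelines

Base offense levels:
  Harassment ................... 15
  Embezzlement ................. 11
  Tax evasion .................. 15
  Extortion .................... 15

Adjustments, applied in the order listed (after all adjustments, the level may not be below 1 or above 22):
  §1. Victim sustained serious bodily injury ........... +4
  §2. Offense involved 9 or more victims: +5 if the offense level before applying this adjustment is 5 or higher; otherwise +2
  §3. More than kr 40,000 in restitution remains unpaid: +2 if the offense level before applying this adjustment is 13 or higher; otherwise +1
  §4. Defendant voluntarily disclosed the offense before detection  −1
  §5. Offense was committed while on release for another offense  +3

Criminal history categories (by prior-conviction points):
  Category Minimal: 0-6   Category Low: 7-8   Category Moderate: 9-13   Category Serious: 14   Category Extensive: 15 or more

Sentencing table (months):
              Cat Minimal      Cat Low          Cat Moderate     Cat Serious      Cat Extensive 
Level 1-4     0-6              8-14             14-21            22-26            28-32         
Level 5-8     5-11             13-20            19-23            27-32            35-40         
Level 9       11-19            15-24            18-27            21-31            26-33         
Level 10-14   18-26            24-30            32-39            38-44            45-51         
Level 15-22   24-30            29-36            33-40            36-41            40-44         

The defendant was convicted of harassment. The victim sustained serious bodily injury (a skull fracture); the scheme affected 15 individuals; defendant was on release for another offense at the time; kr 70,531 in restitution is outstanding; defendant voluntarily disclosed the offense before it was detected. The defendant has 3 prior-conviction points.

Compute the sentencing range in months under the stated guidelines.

Base offense level for harassment: 15.
§1 applies: 15 + 4 = 19.
§2 applies (level before this adjustment is 19 ≥ 5, so +5): 19 + 5 = 24.
§3 applies (level before this adjustment is 24 ≥ 13, so +2): 24 + 2 = 26.
§4 applies: 26 − 1 = 25.
§5 applies: 25 + 3 = 28.
Level 28 exceeds the maximum of 22; capped at 22.
Final offense level: 22.
Criminal history: 3 prior points → Category Minimal (0-6).
Level 22 falls in the 15-22 band.
Grid: Level 15-22 × Category Minimal = 24-30 months.

24-30 months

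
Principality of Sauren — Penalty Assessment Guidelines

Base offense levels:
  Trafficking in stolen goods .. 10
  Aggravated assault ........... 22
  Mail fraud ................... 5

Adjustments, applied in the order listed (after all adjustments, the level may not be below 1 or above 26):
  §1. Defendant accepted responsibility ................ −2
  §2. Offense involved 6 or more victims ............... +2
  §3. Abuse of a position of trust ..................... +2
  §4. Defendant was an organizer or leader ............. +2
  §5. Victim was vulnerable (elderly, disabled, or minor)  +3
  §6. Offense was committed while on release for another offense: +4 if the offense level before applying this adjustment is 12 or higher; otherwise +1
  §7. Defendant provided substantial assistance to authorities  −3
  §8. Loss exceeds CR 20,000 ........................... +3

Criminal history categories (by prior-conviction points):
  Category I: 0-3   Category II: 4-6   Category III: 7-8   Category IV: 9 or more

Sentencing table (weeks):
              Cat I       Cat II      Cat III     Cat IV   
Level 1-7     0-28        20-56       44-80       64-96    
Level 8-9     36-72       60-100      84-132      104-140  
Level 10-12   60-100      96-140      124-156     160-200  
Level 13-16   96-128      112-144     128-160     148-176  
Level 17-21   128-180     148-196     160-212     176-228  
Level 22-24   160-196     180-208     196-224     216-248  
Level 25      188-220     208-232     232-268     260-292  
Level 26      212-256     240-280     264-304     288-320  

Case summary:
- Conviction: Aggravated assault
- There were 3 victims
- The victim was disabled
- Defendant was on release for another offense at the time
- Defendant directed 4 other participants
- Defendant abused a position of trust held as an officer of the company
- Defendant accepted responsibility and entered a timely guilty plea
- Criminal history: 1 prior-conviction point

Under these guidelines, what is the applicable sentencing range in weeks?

212-256 weeks

Base offense level for aggravated assault: 22.
§1 applies: 22 − 2 = 20.
§3 applies: 20 + 2 = 22.
§4 applies: 22 + 2 = 24.
§5 applies: 24 + 3 = 27.
§6 applies (level before this adjustment is 27 ≥ 12, so +4): 27 + 4 = 31.
§7 does not apply.
Level 31 exceeds the maximum of 26; capped at 26.
Final offense level: 26.
Criminal history: 1 prior point → Category I (0-3).
Level 26 falls in the 26 band.
Grid: Level 26 × Category I = 212-256 weeks.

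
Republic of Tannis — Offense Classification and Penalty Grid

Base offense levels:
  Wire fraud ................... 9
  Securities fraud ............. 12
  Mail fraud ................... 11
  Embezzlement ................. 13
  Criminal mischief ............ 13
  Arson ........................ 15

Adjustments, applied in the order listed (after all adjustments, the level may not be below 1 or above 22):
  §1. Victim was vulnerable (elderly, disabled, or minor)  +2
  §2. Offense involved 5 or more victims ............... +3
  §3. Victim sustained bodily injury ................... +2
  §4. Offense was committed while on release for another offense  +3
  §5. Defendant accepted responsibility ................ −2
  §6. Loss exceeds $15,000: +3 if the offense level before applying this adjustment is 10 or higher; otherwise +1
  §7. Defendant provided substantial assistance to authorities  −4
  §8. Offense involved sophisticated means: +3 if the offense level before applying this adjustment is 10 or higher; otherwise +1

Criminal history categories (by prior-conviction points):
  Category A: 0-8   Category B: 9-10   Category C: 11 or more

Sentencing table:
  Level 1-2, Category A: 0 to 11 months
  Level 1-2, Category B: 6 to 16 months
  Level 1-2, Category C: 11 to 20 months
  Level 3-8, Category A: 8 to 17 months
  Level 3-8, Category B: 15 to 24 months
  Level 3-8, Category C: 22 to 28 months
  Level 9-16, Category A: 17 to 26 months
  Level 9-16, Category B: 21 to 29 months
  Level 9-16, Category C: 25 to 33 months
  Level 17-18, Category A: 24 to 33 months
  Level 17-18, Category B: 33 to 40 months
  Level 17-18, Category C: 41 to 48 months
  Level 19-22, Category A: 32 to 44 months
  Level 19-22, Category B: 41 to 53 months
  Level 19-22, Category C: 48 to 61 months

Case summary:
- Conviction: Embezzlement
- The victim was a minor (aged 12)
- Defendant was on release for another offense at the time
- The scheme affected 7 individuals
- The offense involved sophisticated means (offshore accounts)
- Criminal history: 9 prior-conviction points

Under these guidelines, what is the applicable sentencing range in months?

Base offense level for embezzlement: 13.
§1 applies: 13 + 2 = 15.
§2 applies: 15 + 3 = 18.
§3 does not apply.
§4 applies: 18 + 3 = 21.
§6 does not apply.
§7 does not apply.
§8 applies (level before this adjustment is 21 ≥ 10, so +3): 21 + 3 = 24.
Level 24 exceeds the maximum of 22; capped at 22.
Final offense level: 22.
Criminal history: 9 prior points → Category B (9-10).
Level 22 falls in the 19-22 band.
Grid: Level 19-22 × Category B = 41-53 months.

41-53 months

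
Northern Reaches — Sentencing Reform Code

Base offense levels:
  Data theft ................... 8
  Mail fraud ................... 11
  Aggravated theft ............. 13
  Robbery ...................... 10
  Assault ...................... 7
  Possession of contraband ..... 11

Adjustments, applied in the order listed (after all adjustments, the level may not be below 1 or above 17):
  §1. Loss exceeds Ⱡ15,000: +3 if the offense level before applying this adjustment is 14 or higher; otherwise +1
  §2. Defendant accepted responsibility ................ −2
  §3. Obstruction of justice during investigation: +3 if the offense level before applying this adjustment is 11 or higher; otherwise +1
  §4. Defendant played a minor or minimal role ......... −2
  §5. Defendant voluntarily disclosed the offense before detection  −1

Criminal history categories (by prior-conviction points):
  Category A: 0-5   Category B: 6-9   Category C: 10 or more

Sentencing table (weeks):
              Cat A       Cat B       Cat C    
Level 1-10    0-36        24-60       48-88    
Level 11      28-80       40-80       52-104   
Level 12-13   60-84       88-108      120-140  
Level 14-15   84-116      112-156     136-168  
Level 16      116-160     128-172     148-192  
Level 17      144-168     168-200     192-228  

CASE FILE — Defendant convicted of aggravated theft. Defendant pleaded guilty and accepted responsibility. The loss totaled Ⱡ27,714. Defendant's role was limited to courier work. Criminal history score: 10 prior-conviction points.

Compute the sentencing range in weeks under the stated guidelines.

Base offense level for aggravated theft: 13.
§1 applies (level before this adjustment is 13 < 14, so +1): 13 + 1 = 14.
§2 applies: 14 − 2 = 12.
§4 applies: 12 − 2 = 10.
§5 does not apply.
Final offense level: 10.
Criminal history: 10 prior points → Category C (10+).
Level 10 falls in the 1-10 band.
Grid: Level 1-10 × Category C = 48-88 weeks.

48-88 weeks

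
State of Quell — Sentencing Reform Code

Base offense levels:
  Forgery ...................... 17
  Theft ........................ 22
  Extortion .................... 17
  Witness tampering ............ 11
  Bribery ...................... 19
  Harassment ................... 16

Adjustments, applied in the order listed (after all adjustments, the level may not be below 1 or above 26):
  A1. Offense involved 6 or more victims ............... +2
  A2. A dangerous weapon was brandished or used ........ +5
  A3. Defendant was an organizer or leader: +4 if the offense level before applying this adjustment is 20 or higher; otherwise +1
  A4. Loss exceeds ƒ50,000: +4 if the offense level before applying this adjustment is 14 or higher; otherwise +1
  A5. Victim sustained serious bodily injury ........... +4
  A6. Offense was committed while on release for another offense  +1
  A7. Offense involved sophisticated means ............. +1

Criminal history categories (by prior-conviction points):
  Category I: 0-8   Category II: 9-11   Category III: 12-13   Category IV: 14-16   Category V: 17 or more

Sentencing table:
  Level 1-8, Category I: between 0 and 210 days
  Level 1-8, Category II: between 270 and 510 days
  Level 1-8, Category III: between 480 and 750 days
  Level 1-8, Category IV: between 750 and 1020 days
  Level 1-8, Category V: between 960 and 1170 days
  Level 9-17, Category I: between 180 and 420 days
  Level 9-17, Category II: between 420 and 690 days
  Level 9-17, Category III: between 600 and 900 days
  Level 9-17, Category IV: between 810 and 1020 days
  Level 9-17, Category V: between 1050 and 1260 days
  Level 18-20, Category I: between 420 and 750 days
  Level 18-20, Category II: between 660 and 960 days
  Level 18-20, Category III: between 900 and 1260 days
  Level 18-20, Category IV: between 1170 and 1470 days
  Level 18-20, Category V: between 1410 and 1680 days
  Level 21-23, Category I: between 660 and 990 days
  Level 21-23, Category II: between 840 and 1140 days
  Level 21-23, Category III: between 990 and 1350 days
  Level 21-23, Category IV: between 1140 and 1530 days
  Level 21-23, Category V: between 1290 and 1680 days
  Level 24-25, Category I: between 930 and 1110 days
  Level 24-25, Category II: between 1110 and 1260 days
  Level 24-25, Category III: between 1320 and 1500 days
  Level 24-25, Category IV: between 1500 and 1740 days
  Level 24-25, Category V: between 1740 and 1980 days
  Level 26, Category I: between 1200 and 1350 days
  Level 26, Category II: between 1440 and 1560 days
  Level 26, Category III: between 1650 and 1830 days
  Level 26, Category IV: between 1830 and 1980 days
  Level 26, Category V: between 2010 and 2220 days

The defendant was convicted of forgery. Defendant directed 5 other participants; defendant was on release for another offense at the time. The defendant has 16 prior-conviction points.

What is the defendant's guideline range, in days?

Base offense level for forgery: 17.
A3 applies (level before this adjustment is 17 < 20, so +1): 17 + 1 = 18.
A4 does not apply.
A6 applies: 18 + 1 = 19.
Final offense level: 19.
Criminal history: 16 prior points → Category IV (14-16).
Level 19 falls in the 18-20 band.
Grid: Level 18-20 × Category IV = 1170-1470 days.

1170-1470 days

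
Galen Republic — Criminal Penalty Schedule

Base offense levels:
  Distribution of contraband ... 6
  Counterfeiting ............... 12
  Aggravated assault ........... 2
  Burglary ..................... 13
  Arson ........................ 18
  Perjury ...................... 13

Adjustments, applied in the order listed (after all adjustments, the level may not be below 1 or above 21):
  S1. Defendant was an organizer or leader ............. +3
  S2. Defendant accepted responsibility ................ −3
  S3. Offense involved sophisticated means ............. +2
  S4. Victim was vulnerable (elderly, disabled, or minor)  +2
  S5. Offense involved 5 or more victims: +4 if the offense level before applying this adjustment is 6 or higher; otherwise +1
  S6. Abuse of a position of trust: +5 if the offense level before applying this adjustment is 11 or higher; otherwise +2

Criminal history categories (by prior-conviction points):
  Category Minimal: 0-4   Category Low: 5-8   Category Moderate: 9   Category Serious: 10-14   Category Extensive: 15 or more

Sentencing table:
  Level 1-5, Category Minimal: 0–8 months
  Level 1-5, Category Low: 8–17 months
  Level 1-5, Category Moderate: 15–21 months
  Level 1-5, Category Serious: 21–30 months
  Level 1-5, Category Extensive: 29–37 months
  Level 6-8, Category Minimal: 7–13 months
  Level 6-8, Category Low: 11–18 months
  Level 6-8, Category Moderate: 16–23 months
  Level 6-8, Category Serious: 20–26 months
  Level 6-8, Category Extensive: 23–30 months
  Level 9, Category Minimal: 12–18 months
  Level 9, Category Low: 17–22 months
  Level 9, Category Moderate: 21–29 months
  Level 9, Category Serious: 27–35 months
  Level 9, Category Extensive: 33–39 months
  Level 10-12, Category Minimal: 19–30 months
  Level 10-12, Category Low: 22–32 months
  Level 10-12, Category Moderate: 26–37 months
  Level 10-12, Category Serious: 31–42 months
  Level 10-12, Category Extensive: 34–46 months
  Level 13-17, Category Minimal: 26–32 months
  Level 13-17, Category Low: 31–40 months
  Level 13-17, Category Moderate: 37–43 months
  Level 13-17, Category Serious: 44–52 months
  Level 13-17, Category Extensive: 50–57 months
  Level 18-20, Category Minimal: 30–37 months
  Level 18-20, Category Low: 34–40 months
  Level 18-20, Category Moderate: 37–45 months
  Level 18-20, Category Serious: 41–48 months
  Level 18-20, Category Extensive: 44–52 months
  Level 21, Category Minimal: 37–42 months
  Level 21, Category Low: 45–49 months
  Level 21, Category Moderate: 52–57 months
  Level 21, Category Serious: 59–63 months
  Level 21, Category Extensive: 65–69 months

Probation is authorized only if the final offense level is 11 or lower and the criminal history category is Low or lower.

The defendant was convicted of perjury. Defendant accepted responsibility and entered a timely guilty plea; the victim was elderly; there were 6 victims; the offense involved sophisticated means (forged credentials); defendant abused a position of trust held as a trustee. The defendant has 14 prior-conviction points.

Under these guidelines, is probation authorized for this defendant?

Base offense level for perjury: 13.
S2 applies: 13 − 3 = 10.
S3 applies: 10 + 2 = 12.
S4 applies: 12 + 2 = 14.
S5 applies (level before this adjustment is 14 ≥ 6, so +4): 14 + 4 = 18.
S6 applies (level before this adjustment is 18 ≥ 11, so +5): 18 + 5 = 23.
Level 23 exceeds the maximum of 21; capped at 21.
Final offense level: 21.
Criminal history: 14 prior points → Category Serious (10-14).
Level 21 falls in the 21 band.
Grid: Level 21 × Category Serious = 59-63 months.
Probation check: level 21 > 11 and category Serious > Low → not eligible.

No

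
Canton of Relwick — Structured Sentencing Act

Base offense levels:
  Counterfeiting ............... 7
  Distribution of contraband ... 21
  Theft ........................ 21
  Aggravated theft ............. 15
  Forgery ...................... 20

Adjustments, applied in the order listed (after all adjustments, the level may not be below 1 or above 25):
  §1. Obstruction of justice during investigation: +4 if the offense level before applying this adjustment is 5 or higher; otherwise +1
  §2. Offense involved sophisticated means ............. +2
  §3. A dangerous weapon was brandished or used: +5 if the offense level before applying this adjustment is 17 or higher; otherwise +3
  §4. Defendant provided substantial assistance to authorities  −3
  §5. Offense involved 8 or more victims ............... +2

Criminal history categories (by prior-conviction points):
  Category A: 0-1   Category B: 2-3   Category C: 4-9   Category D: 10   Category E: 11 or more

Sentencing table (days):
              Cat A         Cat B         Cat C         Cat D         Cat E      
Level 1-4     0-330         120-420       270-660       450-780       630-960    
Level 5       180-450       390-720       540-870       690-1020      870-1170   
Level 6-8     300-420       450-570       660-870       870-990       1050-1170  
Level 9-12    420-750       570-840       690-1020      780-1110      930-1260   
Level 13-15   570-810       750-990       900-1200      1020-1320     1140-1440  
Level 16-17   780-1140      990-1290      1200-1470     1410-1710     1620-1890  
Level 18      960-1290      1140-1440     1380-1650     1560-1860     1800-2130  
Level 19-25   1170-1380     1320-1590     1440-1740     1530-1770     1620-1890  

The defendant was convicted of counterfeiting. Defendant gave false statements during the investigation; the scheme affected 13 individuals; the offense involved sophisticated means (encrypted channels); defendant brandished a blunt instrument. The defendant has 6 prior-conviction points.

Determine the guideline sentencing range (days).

1380-1650 days

Base offense level for counterfeiting: 7.
§1 applies (level before this adjustment is 7 ≥ 5, so +4): 7 + 4 = 11.
§2 applies: 11 + 2 = 13.
§3 applies (level before this adjustment is 13 < 17, so +3): 13 + 3 = 16.
§5 applies: 16 + 2 = 18.
Final offense level: 18.
Criminal history: 6 prior points → Category C (4-9).
Level 18 falls in the 18 band.
Grid: Level 18 × Category C = 1380-1650 days.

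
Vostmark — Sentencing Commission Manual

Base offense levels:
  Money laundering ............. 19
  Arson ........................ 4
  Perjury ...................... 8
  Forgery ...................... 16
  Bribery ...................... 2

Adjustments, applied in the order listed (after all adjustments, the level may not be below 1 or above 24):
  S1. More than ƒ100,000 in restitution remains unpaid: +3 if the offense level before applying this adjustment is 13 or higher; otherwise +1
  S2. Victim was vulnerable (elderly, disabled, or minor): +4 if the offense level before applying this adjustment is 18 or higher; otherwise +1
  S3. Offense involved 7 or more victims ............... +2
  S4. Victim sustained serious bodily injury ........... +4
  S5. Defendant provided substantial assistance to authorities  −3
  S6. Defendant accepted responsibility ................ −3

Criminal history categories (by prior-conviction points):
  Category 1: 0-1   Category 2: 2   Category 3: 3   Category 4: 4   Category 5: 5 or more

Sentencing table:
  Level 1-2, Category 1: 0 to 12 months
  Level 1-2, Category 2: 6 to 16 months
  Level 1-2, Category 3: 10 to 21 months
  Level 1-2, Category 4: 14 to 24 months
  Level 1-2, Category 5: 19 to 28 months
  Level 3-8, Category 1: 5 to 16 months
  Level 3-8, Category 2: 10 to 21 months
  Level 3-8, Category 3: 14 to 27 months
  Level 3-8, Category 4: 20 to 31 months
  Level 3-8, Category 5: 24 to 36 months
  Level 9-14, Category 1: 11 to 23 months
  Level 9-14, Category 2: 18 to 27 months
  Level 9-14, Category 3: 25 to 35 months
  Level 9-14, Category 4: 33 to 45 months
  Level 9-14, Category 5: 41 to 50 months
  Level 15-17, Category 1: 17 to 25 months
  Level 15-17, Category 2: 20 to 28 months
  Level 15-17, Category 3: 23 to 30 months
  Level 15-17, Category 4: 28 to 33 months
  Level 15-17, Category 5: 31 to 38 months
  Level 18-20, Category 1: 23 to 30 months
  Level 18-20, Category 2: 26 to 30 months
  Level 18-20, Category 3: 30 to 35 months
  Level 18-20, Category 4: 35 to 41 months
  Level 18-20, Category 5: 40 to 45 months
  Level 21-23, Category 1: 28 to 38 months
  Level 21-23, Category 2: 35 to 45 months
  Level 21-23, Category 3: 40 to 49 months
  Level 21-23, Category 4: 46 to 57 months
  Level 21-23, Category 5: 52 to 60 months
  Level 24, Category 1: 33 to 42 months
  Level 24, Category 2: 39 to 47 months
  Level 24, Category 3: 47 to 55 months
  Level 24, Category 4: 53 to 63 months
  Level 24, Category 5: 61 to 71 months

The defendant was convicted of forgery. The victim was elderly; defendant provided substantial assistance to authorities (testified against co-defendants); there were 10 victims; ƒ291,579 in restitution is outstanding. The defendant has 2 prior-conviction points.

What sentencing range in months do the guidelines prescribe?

Base offense level for forgery: 16.
S1 applies (level before this adjustment is 16 ≥ 13, so +3): 16 + 3 = 19.
S2 applies (level before this adjustment is 19 ≥ 18, so +4): 19 + 4 = 23.
S3 applies: 23 + 2 = 25.
S5 applies: 25 − 3 = 22.
Final offense level: 22.
Criminal history: 2 prior points → Category 2 (2).
Level 22 falls in the 21-23 band.
Grid: Level 21-23 × Category 2 = 35-45 months.

35-45 months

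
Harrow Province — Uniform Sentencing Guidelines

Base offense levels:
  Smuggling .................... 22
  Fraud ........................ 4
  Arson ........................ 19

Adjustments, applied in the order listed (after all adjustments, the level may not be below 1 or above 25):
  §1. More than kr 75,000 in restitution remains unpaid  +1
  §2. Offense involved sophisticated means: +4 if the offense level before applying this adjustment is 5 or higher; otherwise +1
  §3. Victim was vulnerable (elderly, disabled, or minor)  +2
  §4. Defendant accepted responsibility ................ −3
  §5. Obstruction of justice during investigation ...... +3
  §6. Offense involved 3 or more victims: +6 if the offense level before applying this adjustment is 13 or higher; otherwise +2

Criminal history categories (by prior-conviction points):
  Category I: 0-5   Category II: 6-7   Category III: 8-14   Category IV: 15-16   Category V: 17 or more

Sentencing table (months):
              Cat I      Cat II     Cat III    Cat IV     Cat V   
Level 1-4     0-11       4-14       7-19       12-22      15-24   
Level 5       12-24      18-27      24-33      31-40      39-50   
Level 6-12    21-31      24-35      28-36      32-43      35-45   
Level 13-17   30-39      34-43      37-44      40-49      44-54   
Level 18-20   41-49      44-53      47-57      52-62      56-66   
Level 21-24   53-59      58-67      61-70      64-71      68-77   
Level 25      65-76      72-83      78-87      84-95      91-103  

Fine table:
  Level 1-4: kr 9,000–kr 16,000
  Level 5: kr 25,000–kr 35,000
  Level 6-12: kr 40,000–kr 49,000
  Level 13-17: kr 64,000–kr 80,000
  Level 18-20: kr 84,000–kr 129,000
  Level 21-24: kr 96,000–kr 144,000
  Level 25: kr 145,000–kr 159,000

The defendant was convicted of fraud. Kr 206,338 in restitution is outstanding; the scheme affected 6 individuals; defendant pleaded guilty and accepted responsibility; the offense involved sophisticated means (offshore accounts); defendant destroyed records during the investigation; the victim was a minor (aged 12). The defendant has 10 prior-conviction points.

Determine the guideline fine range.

kr 64,000–kr 80,000

Base offense level for fraud: 4.
§1 applies: 4 + 1 = 5.
§2 applies (level before this adjustment is 5 ≥ 5, so +4): 5 + 4 = 9.
§3 applies: 9 + 2 = 11.
§4 applies: 11 − 3 = 8.
§5 applies: 8 + 3 = 11.
§6 applies (level before this adjustment is 11 < 13, so +2): 11 + 2 = 13.
Final offense level: 13.
Level 13 falls in the 13-17 band.
Fine table: Level 13-17 → kr 64,000–kr 80,000.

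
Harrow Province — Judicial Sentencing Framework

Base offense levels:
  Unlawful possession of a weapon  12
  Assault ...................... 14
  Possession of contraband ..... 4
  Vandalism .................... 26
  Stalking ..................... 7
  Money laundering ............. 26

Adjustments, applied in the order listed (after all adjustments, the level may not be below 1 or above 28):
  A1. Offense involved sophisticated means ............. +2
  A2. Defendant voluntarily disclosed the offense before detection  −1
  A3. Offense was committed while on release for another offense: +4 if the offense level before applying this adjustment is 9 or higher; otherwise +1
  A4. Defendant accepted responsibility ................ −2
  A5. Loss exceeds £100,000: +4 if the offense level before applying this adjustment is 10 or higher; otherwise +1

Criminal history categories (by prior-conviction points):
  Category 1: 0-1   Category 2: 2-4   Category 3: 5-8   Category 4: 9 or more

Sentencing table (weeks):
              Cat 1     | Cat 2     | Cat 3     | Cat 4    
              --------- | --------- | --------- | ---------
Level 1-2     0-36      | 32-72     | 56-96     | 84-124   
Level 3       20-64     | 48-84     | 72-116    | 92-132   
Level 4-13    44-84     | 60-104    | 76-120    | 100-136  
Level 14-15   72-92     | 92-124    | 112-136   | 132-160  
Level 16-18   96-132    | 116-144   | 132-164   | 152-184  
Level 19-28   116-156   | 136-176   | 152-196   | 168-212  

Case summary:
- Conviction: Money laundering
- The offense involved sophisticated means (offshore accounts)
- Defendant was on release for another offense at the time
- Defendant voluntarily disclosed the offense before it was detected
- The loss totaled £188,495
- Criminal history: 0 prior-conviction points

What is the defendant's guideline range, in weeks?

116-156 weeks

Base offense level for money laundering: 26.
A1 applies: 26 + 2 = 28.
A2 applies: 28 − 1 = 27.
A3 applies (level before this adjustment is 27 ≥ 9, so +4): 27 + 4 = 31.
A5 applies (level before this adjustment is 31 ≥ 10, so +4): 31 + 4 = 35.
Level 35 exceeds the maximum of 28; capped at 28.
Final offense level: 28.
Criminal history: 0 prior points → Category 1 (0-1).
Level 28 falls in the 19-28 band.
Grid: Level 19-28 × Category 1 = 116-156 weeks.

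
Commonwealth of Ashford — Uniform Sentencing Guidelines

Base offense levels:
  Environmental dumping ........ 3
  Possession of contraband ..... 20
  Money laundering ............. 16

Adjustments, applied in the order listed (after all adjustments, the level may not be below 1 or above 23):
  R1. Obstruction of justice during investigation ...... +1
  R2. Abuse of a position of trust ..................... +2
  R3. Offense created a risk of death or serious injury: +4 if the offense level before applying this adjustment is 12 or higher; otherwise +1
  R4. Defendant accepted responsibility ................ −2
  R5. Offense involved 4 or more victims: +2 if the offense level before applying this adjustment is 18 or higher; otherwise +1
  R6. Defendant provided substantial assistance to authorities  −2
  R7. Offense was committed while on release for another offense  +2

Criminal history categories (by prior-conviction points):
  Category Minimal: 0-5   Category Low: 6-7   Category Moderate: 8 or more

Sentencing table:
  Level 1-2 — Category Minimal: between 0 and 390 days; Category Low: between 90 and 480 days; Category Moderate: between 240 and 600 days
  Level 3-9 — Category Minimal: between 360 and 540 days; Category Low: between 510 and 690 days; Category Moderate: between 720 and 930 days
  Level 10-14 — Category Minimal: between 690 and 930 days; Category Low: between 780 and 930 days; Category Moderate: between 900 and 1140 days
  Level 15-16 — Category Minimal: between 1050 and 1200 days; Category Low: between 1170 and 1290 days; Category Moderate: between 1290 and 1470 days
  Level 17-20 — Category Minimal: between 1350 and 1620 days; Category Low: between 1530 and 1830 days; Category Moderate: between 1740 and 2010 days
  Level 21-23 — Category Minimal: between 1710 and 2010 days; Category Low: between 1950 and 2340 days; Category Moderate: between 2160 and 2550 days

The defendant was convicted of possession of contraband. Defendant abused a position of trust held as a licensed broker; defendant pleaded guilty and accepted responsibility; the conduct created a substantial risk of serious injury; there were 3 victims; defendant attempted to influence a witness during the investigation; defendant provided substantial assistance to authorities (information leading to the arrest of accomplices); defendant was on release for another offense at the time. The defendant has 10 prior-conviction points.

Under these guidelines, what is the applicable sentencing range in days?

Base offense level for possession of contraband: 20.
R1 applies: 20 + 1 = 21.
R2 applies: 21 + 2 = 23.
R3 applies (level before this adjustment is 23 ≥ 12, so +4): 23 + 4 = 27.
R4 applies: 27 − 2 = 25.
R6 applies: 25 − 2 = 23.
R7 applies: 23 + 2 = 25.
Level 25 exceeds the maximum of 23; capped at 23.
Final offense level: 23.
Criminal history: 10 prior points → Category Moderate (8+).
Level 23 falls in the 21-23 band.
Grid: Level 21-23 × Category Moderate = 2160-2550 days.

2160-2550 days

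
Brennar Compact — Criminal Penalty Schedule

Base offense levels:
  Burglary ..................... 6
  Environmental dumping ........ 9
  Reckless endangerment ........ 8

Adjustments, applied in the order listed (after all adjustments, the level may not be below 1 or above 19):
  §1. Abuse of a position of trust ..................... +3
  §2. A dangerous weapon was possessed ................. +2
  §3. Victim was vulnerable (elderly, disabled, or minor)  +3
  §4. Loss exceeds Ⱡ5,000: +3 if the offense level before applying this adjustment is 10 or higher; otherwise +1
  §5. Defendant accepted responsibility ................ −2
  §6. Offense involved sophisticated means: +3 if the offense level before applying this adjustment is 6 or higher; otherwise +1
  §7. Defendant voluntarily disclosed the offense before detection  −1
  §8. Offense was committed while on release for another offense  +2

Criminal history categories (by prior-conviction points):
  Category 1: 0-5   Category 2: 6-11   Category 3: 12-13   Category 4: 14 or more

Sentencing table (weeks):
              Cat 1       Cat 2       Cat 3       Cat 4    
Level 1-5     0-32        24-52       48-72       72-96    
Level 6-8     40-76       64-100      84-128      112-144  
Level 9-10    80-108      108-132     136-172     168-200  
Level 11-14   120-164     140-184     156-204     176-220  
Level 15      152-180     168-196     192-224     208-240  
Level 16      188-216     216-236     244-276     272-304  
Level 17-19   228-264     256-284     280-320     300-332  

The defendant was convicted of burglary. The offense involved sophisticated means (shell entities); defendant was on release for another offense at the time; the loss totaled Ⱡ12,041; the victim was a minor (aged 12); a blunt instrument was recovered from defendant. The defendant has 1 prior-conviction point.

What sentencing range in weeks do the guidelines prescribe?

Base offense level for burglary: 6.
§2 applies: 6 + 2 = 8.
§3 applies: 8 + 3 = 11.
§4 applies (level before this adjustment is 11 ≥ 10, so +3): 11 + 3 = 14.
§6 applies (level before this adjustment is 14 ≥ 6, so +3): 14 + 3 = 17.
§8 applies: 17 + 2 = 19.
Final offense level: 19.
Criminal history: 1 prior point → Category 1 (0-5).
Level 19 falls in the 17-19 band.
Grid: Level 17-19 × Category 1 = 228-264 weeks.

228-264 weeks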